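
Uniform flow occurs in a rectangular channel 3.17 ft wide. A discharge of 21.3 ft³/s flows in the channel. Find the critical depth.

y_c = 1.12 ft

For a rectangular channel, critical depth y_c = (q²/g)^(1/3) where q = Q/b = 21.3/3.17 = 6.719 ft²/s.
So y_c = (6.719²/32.2)^(1/3) = 1.12 ft.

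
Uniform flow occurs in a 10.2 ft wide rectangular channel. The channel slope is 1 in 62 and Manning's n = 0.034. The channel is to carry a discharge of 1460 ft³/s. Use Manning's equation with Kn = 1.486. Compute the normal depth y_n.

y_n = 11.2 ft

Manning's equation rearranged: A R^(2/3) = nQ / (1.486·√S) = 0.034 × 1460 / (1.486 × √0.01613) = 263.
At y = 8.78 ft: A R^(2/3) = 195.5 — short.
At y = 13.6 ft: A R^(2/3) = 332.4 — over.
At y = 11.2 ft: A R^(2/3) = 263.6 — close enough.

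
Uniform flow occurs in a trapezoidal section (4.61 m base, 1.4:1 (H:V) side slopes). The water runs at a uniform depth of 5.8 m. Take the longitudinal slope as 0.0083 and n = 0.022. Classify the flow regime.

supercritical

With bottom width b = 4.61 m and side slope z = 1.4: A = (b + zy)y = (4.61 + 1.4×5.8)×5.8 = 73.83 m²; P = b + 2y√(1+z²) = 4.61 + 2×5.8×1.72 = 24.57 m.
Hydraulic radius R = A/P = 73.83/24.57 = 3.005 m.
V = (1/n) R^(2/3) √S = (1/0.022) × 3.005^(2/3) × √0.0083 = 8.624 m/s. Hydraulic depth D_h = A/T = 73.83/20.85 = 3.541 m.
Froude number Fr = V/√(g·D_h) = 8.624/√(9.81×3.541) = 1.46, which is greater than 1, so the flow is supercritical.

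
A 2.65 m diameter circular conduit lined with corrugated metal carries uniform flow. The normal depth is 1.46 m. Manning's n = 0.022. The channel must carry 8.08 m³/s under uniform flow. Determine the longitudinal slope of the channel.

For a circular section of diameter D = 2.65 m at depth y = 1.46 m, the central angle is θ = 2 arccos(1 − 2y/D) = 3.346 rad. Then A = (D²/8)(θ − sin θ) = 3.115 m² and P = Dθ/2 = 4.433 m.
Hydraulic radius R = A/P = 3.115/4.433 = 0.7026 m.
From Manning's equation, S = [nQ / (1 A R^(2/3))]² = [0.022 × 8.08 / (1 × 3.115 × 0.7026^(2/3))]² = 0.00521.

S = 0.00521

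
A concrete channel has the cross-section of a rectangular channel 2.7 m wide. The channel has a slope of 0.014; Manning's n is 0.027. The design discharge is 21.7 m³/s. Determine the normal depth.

y_n = 2.09 m

Manning's equation rearranged: A R^(2/3) = nQ / (1·√S) = 0.027 × 21.7 / (√0.014) = 4.952.
At y = 2.28 m: A R^(2/3) = 5.515 — too large.
At y = 1.86 m: A R^(2/3) = 4.264 — too small.
At y = 2.09 m: A R^(2/3) = 4.945 — matches.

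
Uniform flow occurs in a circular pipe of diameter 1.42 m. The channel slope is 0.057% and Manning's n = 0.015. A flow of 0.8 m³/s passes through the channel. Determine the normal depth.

Manning's equation rearranged: A R^(2/3) = nQ / (1·√S) = 0.015 × 0.8 / (√0.00057) = 0.5026.
Try y = 0.653 m: A R^(2/3) = 0.3436 — short.
Try y = 0.925 m: A R^(2/3) = 0.6024 — over.
Try y = 0.82 m: A R^(2/3) = 0.5027 — close enough.

y_n = 0.82 m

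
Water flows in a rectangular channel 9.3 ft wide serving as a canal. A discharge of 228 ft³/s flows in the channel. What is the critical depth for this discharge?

For a rectangular channel, critical depth y_c = (q²/g)^(1/3) where q = Q/b = 228/9.3 = 24.52 ft²/s.
So y_c = (24.52²/32.2)^(1/3) = 2.65 ft.

y_c = 2.65 ft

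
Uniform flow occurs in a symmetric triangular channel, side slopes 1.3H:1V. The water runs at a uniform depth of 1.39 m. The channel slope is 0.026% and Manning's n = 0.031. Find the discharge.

Q = 0.878 m³/s

For a triangular section with side slope z = 1.3: A = zy² = 1.3×1.39² = 2.512 m²; P = 2y√(1+z²) = 2×1.39×1.64 = 4.56 m.
Hydraulic radius R = A/P = 2.512/4.56 = 0.5509 m.
Manning's equation: Q = (1/n) A R^(2/3) S^(1/2) = (1/0.031) × 2.512 × 0.5509^(2/3) × 0.00026^(1/2) = 0.878 m³/s.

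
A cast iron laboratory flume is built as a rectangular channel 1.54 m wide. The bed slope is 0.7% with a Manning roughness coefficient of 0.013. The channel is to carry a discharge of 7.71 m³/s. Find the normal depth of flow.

Manning's equation rearranged: A R^(2/3) = nQ / (1·√S) = 0.013 × 7.71 / (√0.007) = 1.198.
At y = 1.06 m: A R^(2/3) = 0.9529 — too small.
At y = 1.27 m: A R^(2/3) = 1.198 — close enough.

y_n = 1.27 m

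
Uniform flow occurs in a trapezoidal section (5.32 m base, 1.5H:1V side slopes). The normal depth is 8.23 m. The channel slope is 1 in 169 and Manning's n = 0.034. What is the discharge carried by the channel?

Q = 850 m³/s

With bottom width b = 5.32 m and side slope z = 1.5: A = (b + zy)y = (5.32 + 1.5×8.23)×8.23 = 145.4 m²; P = b + 2y√(1+z²) = 5.32 + 2×8.23×1.803 = 34.99 m.
Hydraulic radius R = A/P = 145.4/34.99 = 4.155 m.
Manning's equation: Q = (1/n) A R^(2/3) S^(1/2) = (1/0.034) × 145.4 × 4.155^(2/3) × 0.005917^(1/2) = 850 m³/s.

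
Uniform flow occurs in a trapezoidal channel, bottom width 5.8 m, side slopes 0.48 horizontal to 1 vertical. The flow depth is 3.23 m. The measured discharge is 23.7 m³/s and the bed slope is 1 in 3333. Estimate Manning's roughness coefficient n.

n = 0.026

With bottom width b = 5.8 m and side slope z = 0.48: A = (b + zy)y = (5.8 + 0.48×3.23)×3.23 = 23.74 m²; P = b + 2y√(1+z²) = 5.8 + 2×3.23×1.109 = 12.97 m.
Hydraulic radius R = A/P = 23.74/12.97 = 1.831 m.
Rearranging Manning's equation: n = (1/Q) A R^(2/3) S^(1/2) = (1/23.7) × 23.74 × 1.831^(2/3) × √0.0003 = 0.026.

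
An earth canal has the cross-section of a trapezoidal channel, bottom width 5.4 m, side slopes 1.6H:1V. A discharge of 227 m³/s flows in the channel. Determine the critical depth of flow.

At critical depth, Q² T / (g A³) = 1, i.e. A³/T = Q²/g = 227²/9.81 = 5253.
Trying y = 2.96 m: A³/T = 1816 — low.
Trying y = 4.33 m: A³/T = 7899 — high.
Trying y = 3.9 m: A³/T = 5232 — ≈ 5253.

y_c = 3.9 m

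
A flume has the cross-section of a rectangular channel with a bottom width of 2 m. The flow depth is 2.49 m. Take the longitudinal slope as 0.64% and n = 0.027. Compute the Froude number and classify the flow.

subcritical

Flow area A = b·y = 2 × 2.49 = 4.98 m². Wetted perimeter P = b + 2y = 2 + 2×2.49 = 6.98 m.
Hydraulic radius R = A/P = 4.98/6.98 = 0.7135 m.
V = (1/n) R^(2/3) √S = (1/0.027) × 0.7135^(2/3) × √0.0064 = 2.366 m/s. Hydraulic depth D_h = A/T = 4.98/2 = 2.49 m.
Froude number Fr = V/√(g·D_h) = 2.366/√(9.81×2.49) = 0.479, which is less than 1, so the flow is subcritical.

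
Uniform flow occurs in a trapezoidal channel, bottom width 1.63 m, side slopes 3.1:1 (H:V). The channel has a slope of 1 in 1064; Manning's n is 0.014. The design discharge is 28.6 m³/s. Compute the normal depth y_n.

Manning's equation rearranged: A R^(2/3) = nQ / (1·√S) = 0.014 × 28.6 / (√0.0009398) = 13.06.
Try y = 2.1 m: A R^(2/3) = 18.4 — high.
Try y = 1.51 m: A R^(2/3) = 8.423 — low.
Try y = 1.82 m: A R^(2/3) = 13.07 — ≈ 13.06.

y_n = 1.82 m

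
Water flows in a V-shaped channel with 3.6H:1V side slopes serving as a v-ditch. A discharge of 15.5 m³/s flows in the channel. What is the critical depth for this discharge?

At critical depth, Q² T / (g A³) = 1, i.e. A³/T = Q²/g = 15.5²/9.81 = 24.49.
Try y = 1.12 m: A³/T = 11.42 — low.
Try y = 1.58 m: A³/T = 63.81 — high.
Try y = 1.3 m: A³/T = 24.06 — close enough.

y_c = 1.3 m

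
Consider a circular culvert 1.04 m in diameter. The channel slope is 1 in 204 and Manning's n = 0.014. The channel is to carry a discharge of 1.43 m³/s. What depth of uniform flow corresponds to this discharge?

y_n = 0.721 m

Manning's equation rearranged: A R^(2/3) = nQ / (1·√S) = 0.014 × 1.43 / (√0.004902) = 0.2859.
At y = 0.546 m: A R^(2/3) = 0.1878 — short.
At y = 0.85 m: A R^(2/3) = 0.3452 — over.
At y = 0.721 m: A R^(2/3) = 0.2861 — close enough.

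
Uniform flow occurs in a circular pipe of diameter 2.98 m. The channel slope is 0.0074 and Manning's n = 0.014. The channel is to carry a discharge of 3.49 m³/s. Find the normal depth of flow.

Manning's equation rearranged: A R^(2/3) = nQ / (1·√S) = 0.014 × 3.49 / (√0.0074) = 0.568.
At y = 0.454 m: A R^(2/3) = 0.2877 — short.
At y = 0.738 m: A R^(2/3) = 0.7706 — over.
At y = 0.634 m: A R^(2/3) = 0.5687 — matches.

y_n = 0.634 m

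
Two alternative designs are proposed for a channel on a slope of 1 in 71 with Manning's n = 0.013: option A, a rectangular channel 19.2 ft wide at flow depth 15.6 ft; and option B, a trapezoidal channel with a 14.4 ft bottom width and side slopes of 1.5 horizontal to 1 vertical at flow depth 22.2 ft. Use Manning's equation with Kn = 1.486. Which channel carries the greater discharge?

channel B

Channel A: Flow area A = b·y = 19.2 × 15.6 = 299.5 ft². Wetted perimeter P = b + 2y = 19.2 + 2×15.6 = 50.4 ft. Hydraulic radius R = A/P = 299.5/50.4 = 5.943 ft. Q_A = (1.486/0.013)·299.5·5.943^(2/3)·√0.01408 = 13330 ft³/s.
Channel B: With bottom width b = 14.4 ft and side slope z = 1.5: A = (b + zy)y = (14.4 + 1.5×22.2)×22.2 = 1059 ft²; P = b + 2y√(1+z²) = 14.4 + 2×22.2×1.803 = 94.44 ft. Hydraulic radius R = A/P = 1059/94.44 = 11.21 ft. Q_B = (1.486/0.013)·1059·11.21^(2/3)·√0.01408 = 71960 ft³/s.
Q_A = 13330 ft³/s vs Q_B = 71960 ft³/s, so channel B carries more.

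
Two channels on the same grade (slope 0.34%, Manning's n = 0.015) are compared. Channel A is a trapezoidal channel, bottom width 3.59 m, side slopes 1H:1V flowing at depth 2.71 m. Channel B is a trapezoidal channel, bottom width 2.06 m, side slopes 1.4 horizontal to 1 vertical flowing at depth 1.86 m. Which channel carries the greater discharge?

channel A

Channel A: With bottom width b = 3.59 m and side slope z = 1: A = (b + zy)y = (3.59 + 1×2.71)×2.71 = 17.07 m²; P = b + 2y√(1+z²) = 3.59 + 2×2.71×1.414 = 11.26 m. Hydraulic radius R = A/P = 17.07/11.26 = 1.517 m. Q_A = (1/0.015)·17.07·1.517^(2/3)·√0.0034 = 87.62 m³/s.
Channel B: With bottom width b = 2.06 m and side slope z = 1.4: A = (b + zy)y = (2.06 + 1.4×1.86)×1.86 = 8.675 m²; P = b + 2y√(1+z²) = 2.06 + 2×1.86×1.72 = 8.46 m. Hydraulic radius R = A/P = 8.675/8.46 = 1.025 m. Q_B = (1/0.015)·8.675·1.025^(2/3)·√0.0034 = 34.29 m³/s.
Q_A = 87.62 m³/s vs Q_B = 34.29 m³/s, so channel A carries more.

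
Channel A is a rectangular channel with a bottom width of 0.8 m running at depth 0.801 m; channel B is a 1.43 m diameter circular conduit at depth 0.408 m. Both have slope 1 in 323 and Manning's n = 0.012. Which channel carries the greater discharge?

channel A

Channel A: Flow area A = b·y = 0.8 × 0.801 = 0.6408 m². Wetted perimeter P = b + 2y = 0.8 + 2×0.801 = 2.402 m. Hydraulic radius R = A/P = 0.6408/2.402 = 0.2668 m. Q_A = (1/0.012)·0.6408·0.2668^(2/3)·√0.003096 = 1.231 m³/s.
Channel B: For a circular section of diameter D = 1.43 m at depth y = 0.408 m, the central angle is θ = 2 arccos(1 − 2y/D) = 2.254 rad. Then A = (D²/8)(θ − sin θ) = 0.3779 m² and P = Dθ/2 = 1.612 m. Hydraulic radius R = A/P = 0.3779/1.612 = 0.2345 m. Q_B = (1/0.012)·0.3779·0.2345^(2/3)·√0.003096 = 0.6663 m³/s.
Q_A = 1.231 m³/s vs Q_B = 0.6663 m³/s, so channel A carries more.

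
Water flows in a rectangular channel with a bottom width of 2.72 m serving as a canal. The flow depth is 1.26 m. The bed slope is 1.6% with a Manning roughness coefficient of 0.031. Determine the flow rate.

Q = 10.5 m³/s

Flow area A = b·y = 2.72 × 1.26 = 3.427 m². Wetted perimeter P = b + 2y = 2.72 + 2×1.26 = 5.24 m.
Hydraulic radius R = A/P = 3.427/5.24 = 0.654 m.
Manning's equation: Q = (1/n) A R^(2/3) S^(1/2) = (1/0.031) × 3.427 × 0.654^(2/3) × 0.016^(1/2) = 10.5 m³/s.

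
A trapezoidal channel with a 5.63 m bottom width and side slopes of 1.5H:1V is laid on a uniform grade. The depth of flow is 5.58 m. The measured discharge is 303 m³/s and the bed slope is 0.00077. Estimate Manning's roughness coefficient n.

With bottom width b = 5.63 m and side slope z = 1.5: A = (b + zy)y = (5.63 + 1.5×5.58)×5.58 = 78.12 m²; P = b + 2y√(1+z²) = 5.63 + 2×5.58×1.803 = 25.75 m.
Hydraulic radius R = A/P = 78.12/25.75 = 3.034 m.
Rearranging Manning's equation: n = (1/Q) A R^(2/3) S^(1/2) = (1/303) × 78.12 × 3.034^(2/3) × √0.00077 = 0.015.

n = 0.015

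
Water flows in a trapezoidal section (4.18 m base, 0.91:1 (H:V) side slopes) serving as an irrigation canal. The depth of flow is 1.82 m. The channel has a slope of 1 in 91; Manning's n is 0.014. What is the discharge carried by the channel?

With bottom width b = 4.18 m and side slope z = 0.91: A = (b + zy)y = (4.18 + 0.91×1.82)×1.82 = 10.62 m²; P = b + 2y√(1+z²) = 4.18 + 2×1.82×1.352 = 9.102 m.
Hydraulic radius R = A/P = 10.62/9.102 = 1.167 m.
Manning's equation: Q = (1/n) A R^(2/3) S^(1/2) = (1/0.014) × 10.62 × 1.167^(2/3) × 0.01099^(1/2) = 88.2 m³/s.

Q = 88.2 m³/s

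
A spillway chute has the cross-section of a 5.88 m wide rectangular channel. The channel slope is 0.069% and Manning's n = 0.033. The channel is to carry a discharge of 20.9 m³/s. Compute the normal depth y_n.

Manning's equation rearranged: A R^(2/3) = nQ / (1·√S) = 0.033 × 20.9 / (√0.00069) = 26.26.
Trying y = 3.68 m: A R^(2/3) = 30.02 — over.
Trying y = 2.9 m: A R^(2/3) = 21.94 — short.
Trying y = 3.32 m: A R^(2/3) = 26.25 — ≈ 26.26.

y_n = 3.32 m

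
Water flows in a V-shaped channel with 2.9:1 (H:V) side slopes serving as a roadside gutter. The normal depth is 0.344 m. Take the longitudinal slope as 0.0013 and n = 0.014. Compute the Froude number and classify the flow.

subcritical

For a triangular section with side slope z = 2.9: A = zy² = 2.9×0.344² = 0.3432 m²; P = 2y√(1+z²) = 2×0.344×3.068 = 2.11 m.
Hydraulic radius R = A/P = 0.3432/2.11 = 0.1626 m.
V = (1/n) R^(2/3) √S = (1/0.014) × 0.1626^(2/3) × √0.0013 = 0.7672 m/s. Hydraulic depth D_h = A/T = 0.3432/1.995 = 0.172 m.
Froude number Fr = V/√(g·D_h) = 0.7672/√(9.81×0.172) = 0.591, which is less than 1, so the flow is subcritical.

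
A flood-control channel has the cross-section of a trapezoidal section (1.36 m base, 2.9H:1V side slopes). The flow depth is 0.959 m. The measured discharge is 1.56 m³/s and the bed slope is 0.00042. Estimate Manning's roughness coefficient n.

n = 0.0349

With bottom width b = 1.36 m and side slope z = 2.9: A = (b + zy)y = (1.36 + 2.9×0.959)×0.959 = 3.971 m²; P = b + 2y√(1+z²) = 1.36 + 2×0.959×3.068 = 7.244 m.
Hydraulic radius R = A/P = 3.971/7.244 = 0.5483 m.
Rearranging Manning's equation: n = (1/Q) A R^(2/3) S^(1/2) = (1/1.56) × 3.971 × 0.5483^(2/3) × √0.00042 = 0.0349.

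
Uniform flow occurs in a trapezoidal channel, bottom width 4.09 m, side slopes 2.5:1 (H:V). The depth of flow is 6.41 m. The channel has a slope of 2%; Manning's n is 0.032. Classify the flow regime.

With bottom width b = 4.09 m and side slope z = 2.5: A = (b + zy)y = (4.09 + 2.5×6.41)×6.41 = 128.9 m²; P = b + 2y√(1+z²) = 4.09 + 2×6.41×2.693 = 38.61 m.
Hydraulic radius R = A/P = 128.9/38.61 = 3.34 m.
V = (1/n) R^(2/3) √S = (1/0.032) × 3.34^(2/3) × √0.02 = 9.874 m/s. Hydraulic depth D_h = A/T = 128.9/36.14 = 3.568 m.
Froude number Fr = V/√(g·D_h) = 9.874/√(9.81×3.568) = 1.67, which is greater than 1, so the flow is supercritical.

supercritical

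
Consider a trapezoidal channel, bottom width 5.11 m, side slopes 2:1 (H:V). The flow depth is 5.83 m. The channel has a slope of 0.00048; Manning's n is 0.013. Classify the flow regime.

With bottom width b = 5.11 m and side slope z = 2: A = (b + zy)y = (5.11 + 2×5.83)×5.83 = 97.77 m²; P = b + 2y√(1+z²) = 5.11 + 2×5.83×2.236 = 31.18 m.
Hydraulic radius R = A/P = 97.77/31.18 = 3.135 m.
V = (1/n) R^(2/3) √S = (1/0.013) × 3.135^(2/3) × √0.00048 = 3.61 m/s. Hydraulic depth D_h = A/T = 97.77/28.43 = 3.439 m.
Froude number Fr = V/√(g·D_h) = 3.61/√(9.81×3.439) = 0.622, which is less than 1, so the flow is subcritical.

subcritical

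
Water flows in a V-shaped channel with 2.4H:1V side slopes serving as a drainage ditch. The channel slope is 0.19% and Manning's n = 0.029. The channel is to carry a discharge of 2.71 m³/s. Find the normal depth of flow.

y_n = 1.09 m

Manning's equation rearranged: A R^(2/3) = nQ / (1·√S) = 0.029 × 2.71 / (√0.0019) = 1.803.
At y = 0.828 m: A R^(2/3) = 0.8665 — short.
At y = 1.27 m: A R^(2/3) = 2.711 — over.
At y = 1.09 m: A R^(2/3) = 1.804 — ≈ 1.803.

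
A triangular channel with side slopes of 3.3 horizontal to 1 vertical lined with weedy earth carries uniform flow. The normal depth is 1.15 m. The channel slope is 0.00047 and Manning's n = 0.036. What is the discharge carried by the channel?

For a triangular section with side slope z = 3.3: A = zy² = 3.3×1.15² = 4.364 m²; P = 2y√(1+z²) = 2×1.15×3.448 = 7.931 m.
Hydraulic radius R = A/P = 4.364/7.931 = 0.5503 m.
Manning's equation: Q = (1/n) A R^(2/3) S^(1/2) = (1/0.036) × 4.364 × 0.5503^(2/3) × 0.00047^(1/2) = 1.76 m³/s.

Q = 1.76 m³/s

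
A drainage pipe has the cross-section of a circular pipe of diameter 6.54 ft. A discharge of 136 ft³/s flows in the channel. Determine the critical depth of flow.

At critical depth, Q² T / (g A³) = 1, i.e. A³/T = Q²/g = 136²/32.2 = 574.4.
At y = 2.68 ft: A³/T = 338.3 — too small.
At y = 3.37 ft: A³/T = 812.9 — too large.
At y = 3.08 ft: A³/T = 576.4 — matches.

y_c = 3.08 ft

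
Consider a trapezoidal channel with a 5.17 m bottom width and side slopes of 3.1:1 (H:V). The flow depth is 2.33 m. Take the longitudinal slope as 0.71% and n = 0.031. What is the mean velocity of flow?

With bottom width b = 5.17 m and side slope z = 3.1: A = (b + zy)y = (5.17 + 3.1×2.33)×2.33 = 28.88 m²; P = b + 2y√(1+z²) = 5.17 + 2×2.33×3.257 = 20.35 m.
Hydraulic radius R = A/P = 28.88/20.35 = 1.419 m.
From Manning's equation, V = (1/n) R^(2/3) S^(1/2) = (1/0.031) × 1.419^(2/3) × 0.0071^(1/2) = 3.43 m/s.

V = 3.43 m/s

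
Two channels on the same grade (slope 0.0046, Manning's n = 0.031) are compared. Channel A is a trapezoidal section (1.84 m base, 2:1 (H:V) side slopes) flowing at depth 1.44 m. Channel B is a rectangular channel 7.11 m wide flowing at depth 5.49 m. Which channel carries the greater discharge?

channel B

Channel A: With bottom width b = 1.84 m and side slope z = 2: A = (b + zy)y = (1.84 + 2×1.44)×1.44 = 6.797 m²; P = b + 2y√(1+z²) = 1.84 + 2×1.44×2.236 = 8.28 m. Hydraulic radius R = A/P = 6.797/8.28 = 0.8209 m. Q_A = (1/0.031)·6.797·0.8209^(2/3)·√0.0046 = 13.04 m³/s.
Channel B: Flow area A = b·y = 7.11 × 5.49 = 39.03 m². Wetted perimeter P = b + 2y = 7.11 + 2×5.49 = 18.09 m. Hydraulic radius R = A/P = 39.03/18.09 = 2.158 m. Q_B = (1/0.031)·39.03·2.158^(2/3)·√0.0046 = 142.6 m³/s.
Q_A = 13.04 m³/s vs Q_B = 142.6 m³/s, so channel B carries more.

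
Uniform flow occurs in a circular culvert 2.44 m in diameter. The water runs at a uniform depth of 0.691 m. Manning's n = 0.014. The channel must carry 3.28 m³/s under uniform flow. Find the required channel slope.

For a circular section of diameter D = 2.44 m at depth y = 0.691 m, the central angle is θ = 2 arccos(1 − 2y/D) = 2.245 rad. Then A = (D²/8)(θ − sin θ) = 1.089 m² and P = Dθ/2 = 2.738 m.
Hydraulic radius R = A/P = 1.089/2.738 = 0.3976 m.
From Manning's equation, S = [nQ / (1 A R^(2/3))]² = [0.014 × 3.28 / (1 × 1.089 × 0.3976^(2/3))]² = 0.00608.

S = 0.00608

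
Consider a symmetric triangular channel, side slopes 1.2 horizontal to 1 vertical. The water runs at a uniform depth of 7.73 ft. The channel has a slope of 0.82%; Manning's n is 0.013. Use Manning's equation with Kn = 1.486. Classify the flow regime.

For a triangular section with side slope z = 1.2: A = zy² = 1.2×7.73² = 71.7 ft²; P = 2y√(1+z²) = 2×7.73×1.562 = 24.15 ft.
Hydraulic radius R = A/P = 71.7/24.15 = 2.969 ft.
V = (1.486/n) R^(2/3) √S = (1.486/0.013) × 2.969^(2/3) × √0.0082 = 21.38 ft/s. Hydraulic depth D_h = A/T = 71.7/18.55 = 3.865 ft.
Froude number Fr = V/√(g·D_h) = 21.38/√(32.2×3.865) = 1.92, which is greater than 1, so the flow is supercritical.

supercritical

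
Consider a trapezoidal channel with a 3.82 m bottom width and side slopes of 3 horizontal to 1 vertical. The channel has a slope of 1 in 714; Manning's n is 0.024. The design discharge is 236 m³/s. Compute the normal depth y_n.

Manning's equation rearranged: A R^(2/3) = nQ / (1·√S) = 0.024 × 236 / (√0.001401) = 151.3.
Trying y = 5.7 m: A R^(2/3) = 247.5 — too large.
Trying y = 4.65 m: A R^(2/3) = 151.7 — matches.

y_n = 4.65 m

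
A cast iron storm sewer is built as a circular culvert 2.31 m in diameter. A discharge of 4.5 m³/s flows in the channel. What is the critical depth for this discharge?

At critical depth, Q² T / (g A³) = 1, i.e. A³/T = Q²/g = 4.5²/9.81 = 2.064.
Trying y = 0.695 m: A³/T = 0.5648 — short.
Trying y = 0.973 m: A³/T = 2.067 — ≈ 2.064.

y_c = 0.973 m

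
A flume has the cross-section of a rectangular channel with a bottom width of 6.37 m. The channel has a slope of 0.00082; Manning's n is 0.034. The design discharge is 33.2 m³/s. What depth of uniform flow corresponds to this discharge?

y_n = 4.17 m

Manning's equation rearranged: A R^(2/3) = nQ / (1·√S) = 0.034 × 33.2 / (√0.00082) = 39.42.
Try y = 3.66 m: A R^(2/3) = 33.25 — short.
Try y = 4.87 m: A R^(2/3) = 48.02 — over.
Try y = 4.17 m: A R^(2/3) = 39.39 — ≈ 39.42.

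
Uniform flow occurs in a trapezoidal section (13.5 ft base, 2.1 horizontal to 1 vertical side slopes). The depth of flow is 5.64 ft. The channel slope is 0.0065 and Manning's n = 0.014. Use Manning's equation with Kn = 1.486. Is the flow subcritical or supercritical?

supercritical

With bottom width b = 13.5 ft and side slope z = 2.1: A = (b + zy)y = (13.5 + 2.1×5.64)×5.64 = 142.9 ft²; P = b + 2y√(1+z²) = 13.5 + 2×5.64×2.326 = 39.74 ft.
Hydraulic radius R = A/P = 142.9/39.74 = 3.597 ft.
V = (1.486/n) R^(2/3) √S = (1.486/0.014) × 3.597^(2/3) × √0.0065 = 20.09 ft/s. Hydraulic depth D_h = A/T = 142.9/37.19 = 3.844 ft.
Froude number Fr = V/√(g·D_h) = 20.09/√(32.2×3.844) = 1.81, which is greater than 1, so the flow is supercritical.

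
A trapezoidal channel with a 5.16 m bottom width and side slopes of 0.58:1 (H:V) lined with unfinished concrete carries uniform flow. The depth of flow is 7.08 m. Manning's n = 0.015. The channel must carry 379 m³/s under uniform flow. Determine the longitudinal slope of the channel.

S = 0.0017

With bottom width b = 5.16 m and side slope z = 0.58: A = (b + zy)y = (5.16 + 0.58×7.08)×7.08 = 65.61 m²; P = b + 2y√(1+z²) = 5.16 + 2×7.08×1.156 = 21.53 m.
Hydraulic radius R = A/P = 65.61/21.53 = 3.047 m.
From Manning's equation, S = [nQ / (1 A R^(2/3))]² = [0.015 × 379 / (1 × 65.61 × 3.047^(2/3))]² = 0.0017.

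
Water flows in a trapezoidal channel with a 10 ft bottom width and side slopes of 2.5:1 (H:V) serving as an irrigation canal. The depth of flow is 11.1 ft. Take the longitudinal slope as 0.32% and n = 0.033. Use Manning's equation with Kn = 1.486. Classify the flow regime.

subcritical

With bottom width b = 10 ft and side slope z = 2.5: A = (b + zy)y = (10 + 2.5×11.1)×11.1 = 419 ft²; P = b + 2y√(1+z²) = 10 + 2×11.1×2.693 = 69.78 ft.
Hydraulic radius R = A/P = 419/69.78 = 6.005 ft.
V = (1.486/n) R^(2/3) √S = (1.486/0.033) × 6.005^(2/3) × √0.0032 = 8.416 ft/s. Hydraulic depth D_h = A/T = 419/65.5 = 6.397 ft.
Froude number Fr = V/√(g·D_h) = 8.416/√(32.2×6.397) = 0.586, which is less than 1, so the flow is subcritical.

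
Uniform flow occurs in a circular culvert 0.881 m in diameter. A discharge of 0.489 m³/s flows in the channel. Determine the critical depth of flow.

At critical depth, Q² T / (g A³) = 1, i.e. A³/T = Q²/g = 0.489²/9.81 = 0.02438.
At y = 0.483 m: A³/T = 0.04569 — over.
At y = 0.343 m: A³/T = 0.01233 — short.
At y = 0.41 m: A³/T = 0.02443 — matches.

y_c = 0.41 m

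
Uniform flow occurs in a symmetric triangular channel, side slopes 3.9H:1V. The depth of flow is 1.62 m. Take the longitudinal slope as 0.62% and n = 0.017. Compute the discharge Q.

For a triangular section with side slope z = 3.9: A = zy² = 3.9×1.62² = 10.24 m²; P = 2y√(1+z²) = 2×1.62×4.026 = 13.04 m.
Hydraulic radius R = A/P = 10.24/13.04 = 0.7846 m.
Manning's equation: Q = (1/n) A R^(2/3) S^(1/2) = (1/0.017) × 10.24 × 0.7846^(2/3) × 0.0062^(1/2) = 40.3 m³/s.

Q = 40.3 m³/s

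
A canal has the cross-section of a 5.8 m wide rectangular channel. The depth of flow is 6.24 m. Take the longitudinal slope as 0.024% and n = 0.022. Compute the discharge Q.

Flow area A = b·y = 5.8 × 6.24 = 36.19 m². Wetted perimeter P = b + 2y = 5.8 + 2×6.24 = 18.28 m.
Hydraulic radius R = A/P = 36.19/18.28 = 1.98 m.
Manning's equation: Q = (1/n) A R^(2/3) S^(1/2) = (1/0.022) × 36.19 × 1.98^(2/3) × 0.00024^(1/2) = 40.2 m³/s.

Q = 40.2 m³/s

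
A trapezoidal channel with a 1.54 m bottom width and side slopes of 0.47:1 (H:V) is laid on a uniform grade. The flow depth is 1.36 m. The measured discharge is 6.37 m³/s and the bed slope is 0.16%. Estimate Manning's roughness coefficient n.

With bottom width b = 1.54 m and side slope z = 0.47: A = (b + zy)y = (1.54 + 0.47×1.36)×1.36 = 2.964 m²; P = b + 2y√(1+z²) = 1.54 + 2×1.36×1.105 = 4.545 m.
Hydraulic radius R = A/P = 2.964/4.545 = 0.652 m.
Rearranging Manning's equation: n = (1/Q) A R^(2/3) S^(1/2) = (1/6.37) × 2.964 × 0.652^(2/3) × √0.0016 = 0.014.

n = 0.014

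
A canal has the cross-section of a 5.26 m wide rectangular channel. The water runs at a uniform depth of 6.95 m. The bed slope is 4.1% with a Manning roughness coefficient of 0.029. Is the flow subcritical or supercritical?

Flow area A = b·y = 5.26 × 6.95 = 36.56 m². Wetted perimeter P = b + 2y = 5.26 + 2×6.95 = 19.16 m.
Hydraulic radius R = A/P = 36.56/19.16 = 1.908 m.
V = (1/n) R^(2/3) √S = (1/0.029) × 1.908^(2/3) × √0.041 = 10.74 m/s. Hydraulic depth D_h = A/T = 36.56/5.26 = 6.95 m.
Froude number Fr = V/√(g·D_h) = 10.74/√(9.81×6.95) = 1.3, which is greater than 1, so the flow is supercritical.

supercritical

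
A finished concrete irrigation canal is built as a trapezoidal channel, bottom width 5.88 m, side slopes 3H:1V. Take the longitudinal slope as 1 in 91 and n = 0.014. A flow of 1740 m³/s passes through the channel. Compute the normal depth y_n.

y_n = 5.26 m

Manning's equation rearranged: A R^(2/3) = nQ / (1·√S) = 0.014 × 1740 / (√0.01099) = 232.4.
Try y = 3.73 m: A R^(2/3) = 106.4 — low.
Try y = 6.19 m: A R^(2/3) = 339.6 — high.
Try y = 5.26 m: A R^(2/3) = 232.2 — ≈ 232.4.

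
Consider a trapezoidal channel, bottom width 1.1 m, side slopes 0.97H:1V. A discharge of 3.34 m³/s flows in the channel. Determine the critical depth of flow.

y_c = 0.775 m

At critical depth, Q² T / (g A³) = 1, i.e. A³/T = Q²/g = 3.34²/9.81 = 1.137.
Trying y = 0.65 m: A³/T = 0.6028 — too small.
Trying y = 0.775 m: A³/T = 1.135 — ≈ 1.137.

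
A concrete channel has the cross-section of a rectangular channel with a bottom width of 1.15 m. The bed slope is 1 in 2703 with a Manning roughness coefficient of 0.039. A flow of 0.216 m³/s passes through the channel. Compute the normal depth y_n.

Manning's equation rearranged: A R^(2/3) = nQ / (1·√S) = 0.039 × 0.216 / (√0.00037) = 0.438.
At y = 0.672 m: A R^(2/3) = 0.3539 — too small.
At y = 0.792 m: A R^(2/3) = 0.4377 — close enough.

y_n = 0.792 m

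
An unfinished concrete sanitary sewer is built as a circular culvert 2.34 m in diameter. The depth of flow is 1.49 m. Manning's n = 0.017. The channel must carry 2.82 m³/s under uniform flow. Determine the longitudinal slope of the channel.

For a circular section of diameter D = 2.34 m at depth y = 1.49 m, the central angle is θ = 2 arccos(1 − 2y/D) = 3.696 rad. Then A = (D²/8)(θ − sin θ) = 2.89 m² and P = Dθ/2 = 4.324 m.
Hydraulic radius R = A/P = 2.89/4.324 = 0.6683 m.
From Manning's equation, S = [nQ / (1 A R^(2/3))]² = [0.017 × 2.82 / (1 × 2.89 × 0.6683^(2/3))]² = 0.000471.

S = 0.000471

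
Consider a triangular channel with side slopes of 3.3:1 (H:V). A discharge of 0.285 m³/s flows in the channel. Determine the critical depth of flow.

y_c = 0.273 m

At critical depth, Q² T / (g A³) = 1, i.e. A³/T = Q²/g = 0.285²/9.81 = 0.00828.
Try y = 0.207 m: A³/T = 0.002069 — too small.
Try y = 0.273 m: A³/T = 0.008257 — close enough.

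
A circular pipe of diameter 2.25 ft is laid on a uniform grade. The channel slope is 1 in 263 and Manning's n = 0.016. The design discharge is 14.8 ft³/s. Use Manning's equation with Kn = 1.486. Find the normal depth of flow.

Manning's equation rearranged: A R^(2/3) = nQ / (1.486·√S) = 0.016 × 14.8 / (1.486 × √0.003802) = 2.584.
Try y = 1.53 ft: A R^(2/3) = 2.182 — low.
Try y = 2.04 ft: A R^(2/3) = 2.896 — high.
Try y = 1.76 ft: A R^(2/3) = 2.589 — matches.

y_n = 1.76 ft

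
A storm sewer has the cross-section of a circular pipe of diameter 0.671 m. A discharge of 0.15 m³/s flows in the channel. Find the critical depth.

At critical depth, Q² T / (g A³) = 1, i.e. A³/T = Q²/g = 0.15²/9.81 = 0.002294.
At y = 0.186 m: A³/T = 0.0008498 — low.
At y = 0.24 m: A³/T = 0.002279 — matches.

y_c = 0.24 m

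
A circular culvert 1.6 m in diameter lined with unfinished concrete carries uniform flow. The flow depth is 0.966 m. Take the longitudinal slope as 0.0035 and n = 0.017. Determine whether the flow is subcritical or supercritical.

subcritical

For a circular section of diameter D = 1.6 m at depth y = 0.966 m, the central angle is θ = 2 arccos(1 − 2y/D) = 3.56 rad. Then A = (D²/8)(θ − sin θ) = 1.269 m² and P = Dθ/2 = 2.848 m.
Hydraulic radius R = A/P = 1.269/2.848 = 0.4456 m.
V = (1/n) R^(2/3) √S = (1/0.017) × 0.4456^(2/3) × √0.0035 = 2.03 m/s. Hydraulic depth D_h = A/T = 1.269/1.565 = 0.8108 m.
Froude number Fr = V/√(g·D_h) = 2.03/√(9.81×0.8108) = 0.72, which is less than 1, so the flow is subcritical.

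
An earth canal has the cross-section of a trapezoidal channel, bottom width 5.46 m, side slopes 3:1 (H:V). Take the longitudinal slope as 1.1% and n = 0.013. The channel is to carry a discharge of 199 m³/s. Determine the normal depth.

Manning's equation rearranged: A R^(2/3) = nQ / (1·√S) = 0.013 × 199 / (√0.011) = 24.67.
Trying y = 2.3 m: A R^(2/3) = 35.93 — high.
Trying y = 1.53 m: A R^(2/3) = 15.54 — low.
Trying y = 1.92 m: A R^(2/3) = 24.65 — ≈ 24.67.

y_n = 1.92 m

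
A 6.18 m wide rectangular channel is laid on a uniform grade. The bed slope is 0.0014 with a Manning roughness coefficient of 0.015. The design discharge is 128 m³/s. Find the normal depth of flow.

y_n = 5.31 m

Manning's equation rearranged: A R^(2/3) = nQ / (1·√S) = 0.015 × 128 / (√0.0014) = 51.31.
Trying y = 6.52 m: A R^(2/3) = 66 — over.
Trying y = 5.31 m: A R^(2/3) = 51.28 — close enough.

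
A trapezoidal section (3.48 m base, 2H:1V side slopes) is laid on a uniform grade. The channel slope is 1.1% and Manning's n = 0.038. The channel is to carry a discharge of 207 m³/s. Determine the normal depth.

y_n = 3.97 m

Manning's equation rearranged: A R^(2/3) = nQ / (1·√S) = 0.038 × 207 / (√0.011) = 75.
Try y = 3.27 m: A R^(2/3) = 48.66 — too small.
Try y = 4.69 m: A R^(2/3) = 110.1 — too large.
Try y = 3.97 m: A R^(2/3) = 75.17 — matches.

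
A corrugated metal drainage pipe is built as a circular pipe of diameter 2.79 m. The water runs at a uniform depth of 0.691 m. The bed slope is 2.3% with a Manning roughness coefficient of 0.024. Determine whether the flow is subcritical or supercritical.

For a circular section of diameter D = 2.79 m at depth y = 0.691 m, the central angle is θ = 2 arccos(1 − 2y/D) = 2.084 rad. Then A = (D²/8)(θ − sin θ) = 1.18 m² and P = Dθ/2 = 2.907 m.
Hydraulic radius R = A/P = 1.18/2.907 = 0.4058 m.
V = (1/n) R^(2/3) √S = (1/0.024) × 0.4058^(2/3) × √0.023 = 3.464 m/s. Hydraulic depth D_h = A/T = 1.18/2.409 = 0.4897 m.
Froude number Fr = V/√(g·D_h) = 3.464/√(9.81×0.4897) = 1.58, which is greater than 1, so the flow is supercritical.

supercritical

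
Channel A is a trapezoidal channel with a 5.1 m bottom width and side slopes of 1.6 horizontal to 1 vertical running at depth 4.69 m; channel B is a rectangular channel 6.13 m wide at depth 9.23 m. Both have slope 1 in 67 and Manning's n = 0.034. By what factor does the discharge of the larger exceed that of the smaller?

Channel A: With bottom width b = 5.1 m and side slope z = 1.6: A = (b + zy)y = (5.1 + 1.6×4.69)×4.69 = 59.11 m²; P = b + 2y√(1+z²) = 5.1 + 2×4.69×1.887 = 22.8 m. Hydraulic radius R = A/P = 59.11/22.8 = 2.593 m. Q_A = (1/0.034)·59.11·2.593^(2/3)·√0.01493 = 400.9 m³/s.
Channel B: Flow area A = b·y = 6.13 × 9.23 = 56.58 m². Wetted perimeter P = b + 2y = 6.13 + 2×9.23 = 24.59 m. Hydraulic radius R = A/P = 56.58/24.59 = 2.301 m. Q_B = (1/0.034)·56.58·2.301^(2/3)·√0.01493 = 354.3 m³/s.
The larger discharge is 400.9 m³/s and the smaller is 354.3 m³/s; the ratio is 1.13.

1.13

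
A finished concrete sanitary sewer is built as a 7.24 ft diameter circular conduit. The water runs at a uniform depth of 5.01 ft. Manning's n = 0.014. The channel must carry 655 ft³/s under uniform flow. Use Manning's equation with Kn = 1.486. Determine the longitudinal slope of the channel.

S = 0.015

For a circular section of diameter D = 7.24 ft at depth y = 5.01 ft, the central angle is θ = 2 arccos(1 − 2y/D) = 3.93 rad. Then A = (D²/8)(θ − sin θ) = 30.39 ft² and P = Dθ/2 = 14.23 ft.
Hydraulic radius R = A/P = 30.39/14.23 = 2.137 ft.
From Manning's equation, S = [nQ / (1.486 A R^(2/3))]² = [0.014 × 655 / (1.486 × 30.39 × 2.137^(2/3))]² = 0.015.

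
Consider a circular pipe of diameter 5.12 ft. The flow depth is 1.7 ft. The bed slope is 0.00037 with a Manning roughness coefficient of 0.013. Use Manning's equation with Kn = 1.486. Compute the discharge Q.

For a circular section of diameter D = 5.12 ft at depth y = 1.7 ft, the central angle is θ = 2 arccos(1 − 2y/D) = 2.456 rad. Then A = (D²/8)(θ − sin θ) = 5.975 ft² and P = Dθ/2 = 6.288 ft.
Hydraulic radius R = A/P = 5.975/6.288 = 0.9502 ft.
Manning's equation: Q = (1.486/n) A R^(2/3) S^(1/2) = (1.486/0.013) × 5.975 × 0.9502^(2/3) × 0.00037^(1/2) = 12.7 ft³/s.

Q = 12.7 ft³/s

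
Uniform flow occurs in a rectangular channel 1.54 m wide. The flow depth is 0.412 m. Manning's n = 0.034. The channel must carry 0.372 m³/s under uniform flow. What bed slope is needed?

Flow area A = b·y = 1.54 × 0.412 = 0.6345 m². Wetted perimeter P = b + 2y = 1.54 + 2×0.412 = 2.364 m.
Hydraulic radius R = A/P = 0.6345/2.364 = 0.2684 m.
From Manning's equation, S = [nQ / (1 A R^(2/3))]² = [0.034 × 0.372 / (1 × 0.6345 × 0.2684^(2/3))]² = 0.0023.

S = 0.0023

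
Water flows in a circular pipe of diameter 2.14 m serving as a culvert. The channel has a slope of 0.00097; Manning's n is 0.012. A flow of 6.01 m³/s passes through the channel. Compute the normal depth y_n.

Manning's equation rearranged: A R^(2/3) = nQ / (1·√S) = 0.012 × 6.01 / (√0.00097) = 2.316.
Try y = 1.91 m: A R^(2/3) = 2.517 — high.
Try y = 1.41 m: A R^(2/3) = 1.828 — low.
Try y = 1.71 m: A R^(2/3) = 2.314 — matches.

y_n = 1.71 m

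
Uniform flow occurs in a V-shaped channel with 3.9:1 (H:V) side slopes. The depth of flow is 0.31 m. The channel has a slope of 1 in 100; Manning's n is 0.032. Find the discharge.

Q = 0.331 m³/s

For a triangular section with side slope z = 3.9: A = zy² = 3.9×0.31² = 0.3748 m²; P = 2y√(1+z²) = 2×0.31×4.026 = 2.496 m.
Hydraulic radius R = A/P = 0.3748/2.496 = 0.1501 m.
Manning's equation: Q = (1/n) A R^(2/3) S^(1/2) = (1/0.032) × 0.3748 × 0.1501^(2/3) × 0.01^(1/2) = 0.331 m³/s.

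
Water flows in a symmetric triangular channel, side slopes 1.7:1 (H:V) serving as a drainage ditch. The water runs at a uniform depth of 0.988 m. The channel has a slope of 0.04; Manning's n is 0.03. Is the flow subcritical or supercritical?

For a triangular section with side slope z = 1.7: A = zy² = 1.7×0.988² = 1.659 m²; P = 2y√(1+z²) = 2×0.988×1.972 = 3.897 m.
Hydraulic radius R = A/P = 1.659/3.897 = 0.4258 m.
V = (1/n) R^(2/3) √S = (1/0.03) × 0.4258^(2/3) × √0.04 = 3.773 m/s. Hydraulic depth D_h = A/T = 1.659/3.359 = 0.494 m.
Froude number Fr = V/√(g·D_h) = 3.773/√(9.81×0.494) = 1.71, which is greater than 1, so the flow is supercritical.

supercritical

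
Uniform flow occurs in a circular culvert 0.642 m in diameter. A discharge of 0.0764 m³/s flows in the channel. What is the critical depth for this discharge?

At critical depth, Q² T / (g A³) = 1, i.e. A³/T = Q²/g = 0.0764²/9.81 = 0.000595.
Trying y = 0.136 m: A³/T = 0.0002388 — too small.
Trying y = 0.19 m: A³/T = 0.0008785 — too large.
Trying y = 0.172 m: A³/T = 0.0005968 — ≈ 0.000595.

y_c = 0.172 m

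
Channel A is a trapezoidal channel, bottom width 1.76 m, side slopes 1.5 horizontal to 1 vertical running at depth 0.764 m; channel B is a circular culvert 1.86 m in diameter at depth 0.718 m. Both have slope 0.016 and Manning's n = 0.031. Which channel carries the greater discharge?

Channel A: With bottom width b = 1.76 m and side slope z = 1.5: A = (b + zy)y = (1.76 + 1.5×0.764)×0.764 = 2.22 m²; P = b + 2y√(1+z²) = 1.76 + 2×0.764×1.803 = 4.515 m. Hydraulic radius R = A/P = 2.22/4.515 = 0.4918 m. Q_A = (1/0.031)·2.22·0.4918^(2/3)·√0.016 = 5.644 m³/s.
Channel B: For a circular section of diameter D = 1.86 m at depth y = 0.718 m, the central angle is θ = 2 arccos(1 − 2y/D) = 2.682 rad. Then A = (D²/8)(θ − sin θ) = 0.9677 m² and P = Dθ/2 = 2.494 m. Hydraulic radius R = A/P = 0.9677/2.494 = 0.388 m. Q_B = (1/0.031)·0.9677·0.388^(2/3)·√0.016 = 2.101 m³/s.
Q_A = 5.644 m³/s vs Q_B = 2.101 m³/s, so channel A carries more.

channel A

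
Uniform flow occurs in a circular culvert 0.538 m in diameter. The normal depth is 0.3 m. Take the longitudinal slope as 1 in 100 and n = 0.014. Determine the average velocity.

V = 1.96 m/s

For a circular section of diameter D = 0.538 m at depth y = 0.3 m, the central angle is θ = 2 arccos(1 − 2y/D) = 3.373 rad. Then A = (D²/8)(θ − sin θ) = 0.1303 m² and P = Dθ/2 = 0.9072 m.
Hydraulic radius R = A/P = 0.1303/0.9072 = 0.1436 m.
From Manning's equation, V = (1/n) R^(2/3) S^(1/2) = (1/0.014) × 0.1436^(2/3) × 0.01^(1/2) = 1.96 m/s.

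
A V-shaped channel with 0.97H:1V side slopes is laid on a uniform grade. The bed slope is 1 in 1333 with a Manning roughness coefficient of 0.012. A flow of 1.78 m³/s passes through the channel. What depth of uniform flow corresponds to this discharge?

y_n = 1.2 m

Manning's equation rearranged: A R^(2/3) = nQ / (1·√S) = 0.012 × 1.78 / (√0.0007502) = 0.7799.
Trying y = 1.34 m: A R^(2/3) = 1.048 — too large.
Trying y = 1.2 m: A R^(2/3) = 0.7806 — ≈ 0.7799.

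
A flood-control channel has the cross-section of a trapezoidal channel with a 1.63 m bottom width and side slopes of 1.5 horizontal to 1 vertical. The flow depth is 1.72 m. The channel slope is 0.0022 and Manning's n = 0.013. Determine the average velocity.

V = 3.42 m/s

With bottom width b = 1.63 m and side slope z = 1.5: A = (b + zy)y = (1.63 + 1.5×1.72)×1.72 = 7.241 m²; P = b + 2y√(1+z²) = 1.63 + 2×1.72×1.803 = 7.832 m.
Hydraulic radius R = A/P = 7.241/7.832 = 0.9246 m.
From Manning's equation, V = (1/n) R^(2/3) S^(1/2) = (1/0.013) × 0.9246^(2/3) × 0.0022^(1/2) = 3.42 m/s.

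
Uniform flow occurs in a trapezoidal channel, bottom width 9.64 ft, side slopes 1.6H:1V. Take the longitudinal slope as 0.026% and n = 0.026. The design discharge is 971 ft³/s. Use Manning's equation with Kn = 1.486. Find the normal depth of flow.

Manning's equation rearranged: A R^(2/3) = nQ / (1.486·√S) = 0.026 × 971 / (1.486 × √0.00026) = 1054.
Trying y = 13.3 ft: A R^(2/3) = 1487 — too large.
Trying y = 9.15 ft: A R^(2/3) = 652.2 — too small.
Trying y = 11.4 ft: A R^(2/3) = 1054 — matches.

y_n = 11.4 ft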